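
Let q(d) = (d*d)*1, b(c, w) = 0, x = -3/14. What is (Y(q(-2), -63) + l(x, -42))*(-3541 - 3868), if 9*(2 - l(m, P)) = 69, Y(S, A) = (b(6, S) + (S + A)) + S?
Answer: 1348438/3 ≈ 4.4948e+5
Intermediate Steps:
x = -3/14 (x = -3*1/14 = -3/14 ≈ -0.21429)
q(d) = d² (q(d) = d²*1 = d²)
Y(S, A) = A + 2*S (Y(S, A) = (0 + (S + A)) + S = (0 + (A + S)) + S = (A + S) + S = A + 2*S)
l(m, P) = -17/3 (l(m, P) = 2 - ⅑*69 = 2 - 23/3 = -17/3)
(Y(q(-2), -63) + l(x, -42))*(-3541 - 3868) = ((-63 + 2*(-2)²) - 17/3)*(-3541 - 3868) = ((-63 + 2*4) - 17/3)*(-7409) = ((-63 + 8) - 17/3)*(-7409) = (-55 - 17/3)*(-7409) = -182/3*(-7409) = 1348438/3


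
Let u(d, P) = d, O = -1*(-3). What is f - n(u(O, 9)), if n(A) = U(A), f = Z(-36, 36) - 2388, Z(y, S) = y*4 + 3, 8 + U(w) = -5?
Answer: -2516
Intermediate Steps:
U(w) = -13 (U(w) = -8 - 5 = -13)
Z(y, S) = 3 + 4*y (Z(y, S) = 4*y + 3 = 3 + 4*y)
f = -2529 (f = (3 + 4*(-36)) - 2388 = (3 - 144) - 2388 = -141 - 2388 = -2529)
O = 3
n(A) = -13
f - n(u(O, 9)) = -2529 - 1*(-13) = -2529 + 13 = -2516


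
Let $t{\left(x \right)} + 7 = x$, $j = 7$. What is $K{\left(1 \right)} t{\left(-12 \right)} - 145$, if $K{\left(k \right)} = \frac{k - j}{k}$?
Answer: $-31$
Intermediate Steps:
$t{\left(x \right)} = -7 + x$
$K{\left(k \right)} = \frac{-7 + k}{k}$ ($K{\left(k \right)} = \frac{k - 7}{k} = \frac{-7 + k}{k}$)
$K{\left(1 \right)} t{\left(-12 \right)} - 145 = \frac{-7 + 1}{1} \left(-7 - 12\right) - 145 = 1 \left(-6\right) \left(-19\right) - 145 = \left(-6\right) \left(-19\right) - 145 = 114 - 145 = -31$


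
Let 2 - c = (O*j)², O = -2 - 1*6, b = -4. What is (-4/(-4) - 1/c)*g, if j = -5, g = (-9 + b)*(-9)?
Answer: 187083/1598 ≈ 117.07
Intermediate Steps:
g = 117 (g = (-9 - 4)*(-9) = -13*(-9) = 117)
O = -8 (O = -2 - 6 = -8)
c = -1598 (c = 2 - (-8*(-5))² = 2 - 1*40² = 2 - 1*1600 = 2 - 1600 = -1598)
(-4/(-4) - 1/c)*g = (-4/(-4) - 1/(-1598))*117 = (-4*(-¼) - 1*(-1/1598))*117 = (1 + 1/1598)*117 = (1599/1598)*117 = 187083/1598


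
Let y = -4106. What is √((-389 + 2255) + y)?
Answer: 8*I*√35 ≈ 47.329*I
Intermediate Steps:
√((-389 + 2255) + y) = √((-389 + 2255) - 4106) = √(1866 - 4106) = √(-2240) = 8*I*√35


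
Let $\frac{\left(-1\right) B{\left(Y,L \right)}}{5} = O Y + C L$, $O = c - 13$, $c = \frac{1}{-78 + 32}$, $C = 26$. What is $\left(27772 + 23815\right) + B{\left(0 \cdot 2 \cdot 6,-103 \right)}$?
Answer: $64977$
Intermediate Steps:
$c = - \frac{1}{46}$ ($c = \frac{1}{-46} = - \frac{1}{46} \approx -0.021739$)
$O = - \frac{599}{46}$ ($O = - \frac{1}{46} - 13 = - \frac{599}{46} \approx -13.022$)
$B{\left(Y,L \right)} = - 130 L + \frac{2995 Y}{46}$ ($B{\left(Y,L \right)} = - 5 \left(- \frac{599 Y}{46} + 26 L\right) = - 5 \left(26 L - \frac{599 Y}{46}\right) = - 130 L + \frac{2995 Y}{46}$)
$\left(27772 + 23815\right) + B{\left(0 \cdot 2 \cdot 6,-103 \right)} = \left(27772 + 23815\right) + \left(\left(-130\right) \left(-103\right) + \frac{2995 \cdot 0 \cdot 2 \cdot 6}{46}\right) = 51587 + \left(13390 + \frac{2995 \cdot 0 \cdot 6}{46}\right) = 51587 + \left(13390 + \frac{2995}{46} \cdot 0\right) = 51587 + \left(13390 + 0\right) = 51587 + 13390 = 64977$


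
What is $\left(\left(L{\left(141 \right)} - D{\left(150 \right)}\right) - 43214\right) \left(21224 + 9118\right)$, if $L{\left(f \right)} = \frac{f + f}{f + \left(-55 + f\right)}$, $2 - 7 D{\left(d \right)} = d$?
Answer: $- \frac{2082416244792}{1589} \approx -1.3105 \cdot 10^{9}$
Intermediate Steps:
$D{\left(d \right)} = \frac{2}{7} - \frac{d}{7}$
$L{\left(f \right)} = \frac{2 f}{-55 + 2 f}$
$\left(\left(L{\left(141 \right)} - D{\left(150 \right)}\right) - 43214\right) \left(21224 + 9118\right) = \left(\left(2 \cdot 141 \frac{1}{-55 + 2 \cdot 141} - \left(\frac{2}{7} - \frac{150}{7}\right)\right) - 43214\right) \left(21224 + 9118\right) = \left(\left(2 \cdot 141 \frac{1}{-55 + 282} - \left(\frac{2}{7} - \frac{150}{7}\right)\right) - 43214\right) 30342 = \left(\left(2 \cdot 141 \cdot \frac{1}{227} - - \frac{148}{7}\right) - 43214\right) 30342 = \left(\left(2 \cdot 141 \cdot \frac{1}{227} + \frac{148}{7}\right) - 43214\right) 30342 = \left(\left(\frac{282}{227} + \frac{148}{7}\right) - 43214\right) 30342 = \left(\frac{35570}{1589} - 43214\right) 30342 = \left(- \frac{68631476}{1589}\right) 30342 = - \frac{2082416244792}{1589}$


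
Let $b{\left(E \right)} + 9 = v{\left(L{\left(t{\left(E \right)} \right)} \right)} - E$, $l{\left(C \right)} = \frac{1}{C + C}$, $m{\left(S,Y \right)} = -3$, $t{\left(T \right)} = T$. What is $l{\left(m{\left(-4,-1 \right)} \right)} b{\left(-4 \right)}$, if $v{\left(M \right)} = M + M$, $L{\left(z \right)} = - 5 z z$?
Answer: $\frac{55}{2} \approx 27.5$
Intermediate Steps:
$L{\left(z \right)} = - 5 z^{2}$
$v{\left(M \right)} = 2 M$
$l{\left(C \right)} = \frac{1}{2 C}$
$b{\left(E \right)} = -9 - E - 10 E^{2}$ ($b{\left(E \right)} = -9 + \left(2 \left(- 5 E^{2}\right) - E\right) = -9 - \left(E + 10 E^{2}\right) = -9 - E - 10 E^{2}$)
$l{\left(m{\left(-4,-1 \right)} \right)} b{\left(-4 \right)} = \frac{1}{2 \left(-3\right)} \left(-9 - -4 - 10 \left(-4\right)^{2}\right) = \frac{1}{2} \left(- \frac{1}{3}\right) \left(-9 + 4 - 160\right) = - \frac{-9 + 4 - 160}{6} = \left(- \frac{1}{6}\right) \left(-165\right) = \frac{55}{2}$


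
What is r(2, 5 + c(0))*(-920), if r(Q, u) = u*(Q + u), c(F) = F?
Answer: -32200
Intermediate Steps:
r(2, 5 + c(0))*(-920) = ((5 + 0)*(2 + (5 + 0)))*(-920) = (5*(2 + 5))*(-920) = (5*7)*(-920) = 35*(-920) = -32200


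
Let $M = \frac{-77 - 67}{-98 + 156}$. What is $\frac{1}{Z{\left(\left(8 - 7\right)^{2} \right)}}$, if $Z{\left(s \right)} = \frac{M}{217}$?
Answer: $- \frac{6293}{72} \approx -87.403$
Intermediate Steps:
$M = - \frac{72}{29}$ ($M = - \frac{144}{58} = \left(-144\right) \frac{1}{58} = - \frac{72}{29} \approx -2.4828$)
$Z{\left(s \right)} = - \frac{72}{6293}$ ($Z{\left(s \right)} = - \frac{72}{29 \cdot 217} = \left(- \frac{72}{29}\right) \frac{1}{217} = - \frac{72}{6293}$)
$\frac{1}{Z{\left(\left(8 - 7\right)^{2} \right)}} = \frac{1}{- \frac{72}{6293}} = - \frac{6293}{72}$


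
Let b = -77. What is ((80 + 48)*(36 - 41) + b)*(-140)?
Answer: 100380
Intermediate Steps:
((80 + 48)*(36 - 41) + b)*(-140) = ((80 + 48)*(36 - 41) - 77)*(-140) = (128*(-5) - 77)*(-140) = (-640 - 77)*(-140) = -717*(-140) = 100380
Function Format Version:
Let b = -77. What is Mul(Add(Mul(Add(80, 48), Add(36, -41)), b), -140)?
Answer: 100380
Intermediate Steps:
Mul(Add(Mul(Add(80, 48), Add(36, -41)), b), -140) = Mul(Add(Mul(Add(80, 48), Add(36, -41)), -77), -140) = Mul(Add(Mul(128, -5), -77), -140) = Mul(Add(-640, -77), -140) = Mul(-717, -140) = 100380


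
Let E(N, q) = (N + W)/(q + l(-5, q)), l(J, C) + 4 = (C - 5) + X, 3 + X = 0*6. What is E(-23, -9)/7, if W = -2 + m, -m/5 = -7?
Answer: -1/21 ≈ -0.047619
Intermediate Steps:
m = 35 (m = -5*(-7) = 35)
X = -3 (X = -3 + 0*6 = -3 + 0 = -3)
W = 33 (W = -2 + 35 = 33)
l(J, C) = -12 + C (l(J, C) = -4 + ((C - 5) - 3) = -4 + ((-5 + C) - 3) = -4 + (-8 + C) = -12 + C)
E(N, q) = (33 + N)/(-12 + 2*q) (E(N, q) = (N + 33)/(q + (-12 + q)) = (33 + N)/(-12 + 2*q))
E(-23, -9)/7 = ((33 - 23)/(2*(-6 - 9)))/7 = ((1/2)*10/(-15))*(1/7) = ((1/2)*(-1/15)*10)*(1/7) = -1/3*1/7 = -1/21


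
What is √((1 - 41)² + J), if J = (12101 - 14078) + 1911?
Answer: √1534 ≈ 39.166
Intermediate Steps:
J = -66 (J = -1977 + 1911 = -66)
√((1 - 41)² + J) = √((1 - 41)² - 66) = √((-40)² - 66) = √(1600 - 66) = √1534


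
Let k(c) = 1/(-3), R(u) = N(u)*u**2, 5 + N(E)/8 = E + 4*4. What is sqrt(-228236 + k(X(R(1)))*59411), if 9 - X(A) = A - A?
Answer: I*sqrt(2232357)/3 ≈ 498.04*I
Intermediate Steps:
N(E) = 88 + 8*E (N(E) = -40 + 8*(E + 4*4) = -40 + 8*(E + 16) = -40 + 8*(16 + E) = -40 + (128 + 8*E) = 88 + 8*E)
R(u) = u**2*(88 + 8*u) (R(u) = (88 + 8*u)*u**2 = u**2*(88 + 8*u))
X(A) = 9 (X(A) = 9 - (A - A) = 9 - 1*0 = 9 + 0 = 9)
k(c) = -1/3
sqrt(-228236 + k(X(R(1)))*59411) = sqrt(-228236 - 1/3*59411) = sqrt(-228236 - 59411/3) = sqrt(-744119/3) = I*sqrt(2232357)/3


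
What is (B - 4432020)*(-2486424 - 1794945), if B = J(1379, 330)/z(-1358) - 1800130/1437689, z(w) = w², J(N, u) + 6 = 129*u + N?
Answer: 50309381922607791641007297/2651334296996 ≈ 1.8975e+13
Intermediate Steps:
J(N, u) = -6 + N + 129*u (J(N, u) = -6 + (129*u + N) = -6 + (N + 129*u) = -6 + N + 129*u)
B = -3256558573593/2651334296996 (B = (-6 + 1379 + 129*330)/((-1358)²) - 1800130/1437689 = (-6 + 1379 + 42570)/1844164 - 1800130*1/1437689 = 43943*(1/1844164) - 1800130/1437689 = 43943/1844164 - 1800130/1437689 = -3256558573593/2651334296996 ≈ -1.2283)
(B - 4432020)*(-2486424 - 1794945) = (-3256558573593/2651334296996 - 4432020)*(-2486424 - 1794945) = -11750769887530785513/2651334296996*(-4281369) = 50309381922607791641007297/2651334296996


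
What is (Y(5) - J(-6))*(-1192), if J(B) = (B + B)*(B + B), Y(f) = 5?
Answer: 165688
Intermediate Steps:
J(B) = 4*B**2 (J(B) = (2*B)*(2*B) = 4*B**2)
(Y(5) - J(-6))*(-1192) = (5 - 4*(-6)**2)*(-1192) = (5 - 4*36)*(-1192) = (5 - 1*144)*(-1192) = (5 - 144)*(-1192) = -139*(-1192) = 165688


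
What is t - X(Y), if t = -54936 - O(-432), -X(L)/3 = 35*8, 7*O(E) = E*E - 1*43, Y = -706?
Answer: -565253/7 ≈ -80750.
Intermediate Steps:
O(E) = -43/7 + E²/7 (O(E) = (E*E - 1*43)/7 = (E² - 43)/7 = (-43 + E²)/7 = -43/7 + E²/7)
X(L) = -840 (X(L) = -105*8 = -3*280 = -840)
t = -571133/7 (t = -54936 - (-43/7 + (⅐)*(-432)²) = -54936 - (-43/7 + (⅐)*186624) = -54936 - (-43/7 + 186624/7) = -54936 - 1*186581/7 = -54936 - 186581/7 = -571133/7 ≈ -81590.)
t - X(Y) = -571133/7 - 1*(-840) = -571133/7 + 840 = -565253/7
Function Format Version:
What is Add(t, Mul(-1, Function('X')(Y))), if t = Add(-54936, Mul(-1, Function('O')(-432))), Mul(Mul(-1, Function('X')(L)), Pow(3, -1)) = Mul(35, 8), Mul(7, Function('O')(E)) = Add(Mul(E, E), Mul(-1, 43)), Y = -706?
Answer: Rational(-565253, 7) ≈ -80750.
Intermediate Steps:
Function('O')(E) = Add(Rational(-43, 7), Mul(Rational(1, 7), Pow(E, 2))) (Function('O')(E) = Mul(Rational(1, 7), Add(Mul(E, E), Mul(-1, 43))) = Mul(Rational(1, 7), Add(Pow(E, 2), -43)) = Mul(Rational(1, 7), Add(-43, Pow(E, 2))) = Add(Rational(-43, 7), Mul(Rational(1, 7), Pow(E, 2))))
Function('X')(L) = -840 (Function('X')(L) = Mul(-3, Mul(35, 8)) = Mul(-3, 280) = -840)
t = Rational(-571133, 7) (t = Add(-54936, Mul(-1, Add(Rational(-43, 7), Mul(Rational(1, 7), Pow(-432, 2))))) = Add(-54936, Mul(-1, Add(Rational(-43, 7), Mul(Rational(1, 7), 186624)))) = Add(-54936, Mul(-1, Add(Rational(-43, 7), Rational(186624, 7)))) = Add(-54936, Mul(-1, Rational(186581, 7))) = Add(-54936, Rational(-186581, 7)) = Rational(-571133, 7) ≈ -81590.)
Add(t, Mul(-1, Function('X')(Y))) = Add(Rational(-571133, 7), Mul(-1, -840)) = Add(Rational(-571133, 7), 840) = Rational(-565253, 7)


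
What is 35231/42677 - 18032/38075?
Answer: 571868661/1624926775 ≈ 0.35193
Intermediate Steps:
35231/42677 - 18032/38075 = 571868661/1624926775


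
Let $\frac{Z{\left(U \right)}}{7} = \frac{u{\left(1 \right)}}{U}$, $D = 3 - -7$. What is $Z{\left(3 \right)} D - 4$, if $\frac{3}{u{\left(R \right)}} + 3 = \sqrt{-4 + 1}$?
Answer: $- \frac{43}{2} - \frac{35 i \sqrt{3}}{6} \approx -21.5 - 10.104 i$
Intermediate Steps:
$D = 10$ ($D = 3 + 7 = 10$)
$u{\left(R \right)} = \frac{3}{-3 + i \sqrt{3}}$ ($u{\left(R \right)} = \frac{3}{-3 + \sqrt{-4 + 1}} = \frac{3}{-3 + \sqrt{-3}} = \frac{3}{-3 + i \sqrt{3}}$)
$Z{\left(U \right)} = \frac{7 \left(- \frac{3}{4} - \frac{i \sqrt{3}}{4}\right)}{U}$ ($Z{\left(U \right)} = 7 \frac{- \frac{3}{4} - \frac{i \sqrt{3}}{4}}{U} = \frac{7 \left(- \frac{3}{4} - \frac{i \sqrt{3}}{4}\right)}{U}$)
$Z{\left(3 \right)} D - 4 = \frac{7 \left(-3 - i \sqrt{3}\right)}{4 \cdot 3} \cdot 10 - 4 = \frac{7}{4} \cdot \frac{1}{3} \left(-3 - i \sqrt{3}\right) 10 - 4 = \left(- \frac{7}{4} - \frac{7 i \sqrt{3}}{12}\right) 10 - 4 = \left(- \frac{35}{2} - \frac{35 i \sqrt{3}}{6}\right) - 4 = - \frac{43}{2} - \frac{35 i \sqrt{3}}{6}$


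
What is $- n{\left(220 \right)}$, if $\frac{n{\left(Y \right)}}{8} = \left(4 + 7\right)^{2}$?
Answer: $-968$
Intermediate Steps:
$n{\left(Y \right)} = 968$ ($n{\left(Y \right)} = 8 \left(4 + 7\right)^{2} = 8 \cdot 11^{2} = 8 \cdot 121 = 968$)
$- n{\left(220 \right)} = \left(-1\right) 968 = -968$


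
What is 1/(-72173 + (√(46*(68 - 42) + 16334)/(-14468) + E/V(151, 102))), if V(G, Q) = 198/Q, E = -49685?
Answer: -11143277900279184/1089459370505364588707 + 7877826*√17530/1089459370505364588707 ≈ -1.0228e-5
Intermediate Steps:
1/(-72173 + (√(46*(68 - 42) + 16334)/(-14468) + E/V(151, 102))) = 1/(-72173 + (√(46*(68 - 42) + 16334)/(-14468) - 49685/(198/102))) = 1/(-72173 + (√(46*26 + 16334)*(-1/14468) - 49685/(198*(1/102)))) = 1/(-72173 + (√(1196 + 16334)*(-1/14468) - 49685/33/17)) = 1/(-72173 + (√17530*(-1/14468) - 49685*17/33)) = 1/(-72173 + (-√17530/14468 - 844645/33)) = 1/(-72173 + (-844645/33 - √17530/14468)) = 1/(-3226354/33 - √17530/14468)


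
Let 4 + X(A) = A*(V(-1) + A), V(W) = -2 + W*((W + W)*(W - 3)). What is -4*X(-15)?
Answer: -1484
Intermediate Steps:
V(W) = -2 + 2*W²*(-3 + W) (V(W) = -2 + W*((2*W)*(-3 + W)) = -2 + W*(2*W*(-3 + W)) = -2 + 2*W²*(-3 + W))
X(A) = -4 + A*(-10 + A) (X(A) = -4 + A*((-2 - 6*(-1)² + 2*(-1)³) + A) = -4 + A*((-2 - 6*1 + 2*(-1)) + A) = -4 + A*((-2 - 6 - 2) + A) = -4 + A*(-10 + A))
-4*X(-15) = -4*(-4 + (-15)² - 10*(-15)) = -4*(-4 + 225 + 150) = -4*371 = -1484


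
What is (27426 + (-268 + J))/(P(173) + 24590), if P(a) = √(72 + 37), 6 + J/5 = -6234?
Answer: -99392780/604667991 + 4042*√109/604667991 ≈ -0.16431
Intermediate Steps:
J = -31200 (J = -30 + 5*(-6234) = -30 - 31170 = -31200)
P(a) = √109
(27426 + (-268 + J))/(P(173) + 24590) = (27426 + (-268 - 31200))/(√109 + 24590) = (27426 - 31468)/(24590 + √109) = -4042/(24590 + √109)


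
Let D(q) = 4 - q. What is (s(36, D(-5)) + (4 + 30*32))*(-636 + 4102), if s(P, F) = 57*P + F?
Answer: 10484650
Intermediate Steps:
s(P, F) = F + 57*P
(s(36, D(-5)) + (4 + 30*32))*(-636 + 4102) = (((4 - 1*(-5)) + 57*36) + (4 + 30*32))*(-636 + 4102) = (((4 + 5) + 2052) + (4 + 960))*3466 = ((9 + 2052) + 964)*3466 = (2061 + 964)*3466 = 3025*3466 = 10484650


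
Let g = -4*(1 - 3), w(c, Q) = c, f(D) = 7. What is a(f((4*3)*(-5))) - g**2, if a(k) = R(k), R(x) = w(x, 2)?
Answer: -57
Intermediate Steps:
g = 8 (g = -4*(-2) = 8)
R(x) = x
a(k) = k
a(f((4*3)*(-5))) - g**2 = 7 - 1*8**2 = 7 - 1*64 = 7 - 64 = -57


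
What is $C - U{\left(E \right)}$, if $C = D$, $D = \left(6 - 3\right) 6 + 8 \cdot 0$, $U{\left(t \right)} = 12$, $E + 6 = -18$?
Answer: $6$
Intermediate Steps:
$E = -24$ ($E = -6 - 18 = -24$)
$D = 18$ ($D = 3 \cdot 6 + 0 = 18 + 0 = 18$)
$C = 18$
$C - U{\left(E \right)} = 18 - 12 = 6$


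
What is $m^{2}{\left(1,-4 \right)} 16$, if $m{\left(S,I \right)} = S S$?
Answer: $16$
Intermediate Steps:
$m{\left(S,I \right)} = S^{2}$
$m^{2}{\left(1,-4 \right)} 16 = \left(1^{2}\right)^{2} \cdot 16 = 1^{2} \cdot 16 = 1 \cdot 16 = 16$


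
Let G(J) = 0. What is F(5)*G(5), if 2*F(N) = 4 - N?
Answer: 0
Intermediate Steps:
F(N) = 2 - N/2 (F(N) = (4 - N)/2 = 2 - N/2)
F(5)*G(5) = (2 - ½*5)*0 = (2 - 5/2)*0 = -½*0 = 0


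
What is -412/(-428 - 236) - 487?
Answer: -80739/166 ≈ -486.38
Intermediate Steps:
-412/(-428 - 236) - 487 = -412/(-664) - 487 = -1/664*(-412) - 487 = 103/166 - 487 = -80739/166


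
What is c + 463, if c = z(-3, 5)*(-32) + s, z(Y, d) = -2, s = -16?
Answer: 511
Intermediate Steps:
c = 48 (c = -2*(-32) - 16 = 64 - 16 = 48)
c + 463 = 48 + 463 = 511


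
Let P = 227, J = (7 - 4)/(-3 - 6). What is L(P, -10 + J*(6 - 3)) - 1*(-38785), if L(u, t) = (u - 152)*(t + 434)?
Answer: 70510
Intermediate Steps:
J = -⅓ (J = 3/(-9) = 3*(-⅑) = -⅓ ≈ -0.33333)
L(u, t) = (-152 + u)*(434 + t)
L(P, -10 + J*(6 - 3)) - 1*(-38785) = (-65968 - 152*(-10 - (6 - 3)/3) + 434*227 + (-10 - (6 - 3)/3)*227) - 1*(-38785) = (-65968 - 152*(-10 - ⅓*3) + 98518 + (-10 - ⅓*3)*227) + 38785 = (-65968 - 152*(-10 - 1) + 98518 + (-10 - 1)*227) + 38785 = (-65968 - 152*(-11) + 98518 - 11*227) + 38785 = (-65968 + 1672 + 98518 - 2497) + 38785 = 31725 + 38785 = 70510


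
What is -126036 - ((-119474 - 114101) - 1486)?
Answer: 109025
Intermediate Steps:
-126036 - ((-119474 - 114101) - 1486) = -126036 - (-233575 - 1486) = -126036 - 1*(-235061) = -126036 + 235061 = 109025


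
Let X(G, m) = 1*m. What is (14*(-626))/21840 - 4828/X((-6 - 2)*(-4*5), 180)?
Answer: -63703/2340 ≈ -27.224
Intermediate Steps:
X(G, m) = m
(14*(-626))/21840 - 4828/X((-6 - 2)*(-4*5), 180) = (14*(-626))/21840 - 4828/180 = -8764*1/21840 - 4828*1/180 = -313/780 - 1207/45 = -63703/2340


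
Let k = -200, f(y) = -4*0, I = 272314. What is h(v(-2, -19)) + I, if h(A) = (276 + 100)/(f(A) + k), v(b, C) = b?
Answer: 6807803/25 ≈ 2.7231e+5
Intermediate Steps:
f(y) = 0
h(A) = -47/25 (h(A) = (276 + 100)/(0 - 200) = 376/(-200) = 376*(-1/200) = -47/25)
h(v(-2, -19)) + I = -47/25 + 272314 = 6807803/25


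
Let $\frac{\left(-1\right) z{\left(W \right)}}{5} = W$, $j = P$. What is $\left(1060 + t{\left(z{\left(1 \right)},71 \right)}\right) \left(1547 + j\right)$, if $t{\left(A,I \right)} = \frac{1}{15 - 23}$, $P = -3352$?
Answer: $- \frac{15304595}{8} \approx -1.9131 \cdot 10^{6}$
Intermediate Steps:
$j = -3352$
$z{\left(W \right)} = - 5 W$
$t{\left(A,I \right)} = - \frac{1}{8}$ ($t{\left(A,I \right)} = \frac{1}{-8} = - \frac{1}{8}$)
$\left(1060 + t{\left(z{\left(1 \right)},71 \right)}\right) \left(1547 + j\right) = \left(1060 - \frac{1}{8}\right) \left(1547 - 3352\right) = \frac{8479}{8} \left(-1805\right) = - \frac{15304595}{8}$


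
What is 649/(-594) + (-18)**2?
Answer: 17437/54 ≈ 322.91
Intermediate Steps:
649/(-594) + (-18)**2 = 649*(-1/594) + 324 = -59/54 + 324 = 17437/54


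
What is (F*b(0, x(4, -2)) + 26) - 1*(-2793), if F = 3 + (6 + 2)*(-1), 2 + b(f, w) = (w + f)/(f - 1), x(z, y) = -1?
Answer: 2824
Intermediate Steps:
b(f, w) = -2 + (f + w)/(-1 + f) (b(f, w) = -2 + (w + f)/(f - 1) = -2 + (f + w)/(-1 + f))
F = -5 (F = 3 + 8*(-1) = 3 - 8 = -5)
(F*b(0, x(4, -2)) + 26) - 1*(-2793) = (-5*(2 - 1 - 1*0)/(-1 + 0) + 26) - 1*(-2793) = (-5*(2 - 1 + 0)/(-1) + 26) + 2793 = (-(-5) + 26) + 2793 = (-5*(-1) + 26) + 2793 = (5 + 26) + 2793 = 31 + 2793 = 2824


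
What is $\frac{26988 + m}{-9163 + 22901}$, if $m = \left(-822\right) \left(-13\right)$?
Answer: $\frac{18837}{6869} \approx 2.7423$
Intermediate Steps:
$m = 10686$
$\frac{26988 + m}{-9163 + 22901} = \frac{26988 + 10686}{-9163 + 22901} = \frac{37674}{13738} = 37674 \cdot \frac{1}{13738} = \frac{18837}{6869}$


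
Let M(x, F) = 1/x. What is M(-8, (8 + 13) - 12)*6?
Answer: -¾ ≈ -0.75000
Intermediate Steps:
M(-8, (8 + 13) - 12)*6 = 6/(-8) = -⅛*6 = -¾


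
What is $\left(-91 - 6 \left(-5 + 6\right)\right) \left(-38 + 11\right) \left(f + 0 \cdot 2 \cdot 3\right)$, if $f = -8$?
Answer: $-20952$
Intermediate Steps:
$\left(-91 - 6 \left(-5 + 6\right)\right) \left(-38 + 11\right) \left(f + 0 \cdot 2 \cdot 3\right) = \left(-91 - 6 \left(-5 + 6\right)\right) \left(-38 + 11\right) \left(-8 + 0 \cdot 2 \cdot 3\right) = \left(-91 - 6\right) \left(- 27 \left(-8 + 0 \cdot 3\right)\right) = \left(-91 - 6\right) \left(- 27 \left(-8 + 0\right)\right) = - 97 \left(\left(-27\right) \left(-8\right)\right) = \left(-97\right) 216 = -20952$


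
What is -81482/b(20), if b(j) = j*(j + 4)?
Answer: -40741/240 ≈ -169.75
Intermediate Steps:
b(j) = j*(4 + j)
-81482/b(20) = -81482*1/(20*(4 + 20)) = -81482/(20*24) = -81482/480 = -81482*1/480 = -40741/240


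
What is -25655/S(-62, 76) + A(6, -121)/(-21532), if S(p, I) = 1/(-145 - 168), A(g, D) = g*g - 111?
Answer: 172902283055/21532 ≈ 8.0300e+6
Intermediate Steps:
A(g, D) = -111 + g**2 (A(g, D) = g**2 - 111 = -111 + g**2)
S(p, I) = -1/313 (S(p, I) = 1/(-313) = -1/313)
-25655/S(-62, 76) + A(6, -121)/(-21532) = -25655/(-1/313) + (-111 + 6**2)/(-21532) = -25655*(-313) + (-111 + 36)*(-1/21532) = 8030015 - 75*(-1/21532) = 8030015 + 75/21532 = 172902283055/21532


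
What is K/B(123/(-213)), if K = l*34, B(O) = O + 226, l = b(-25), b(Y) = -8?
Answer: -19312/16005 ≈ -1.2066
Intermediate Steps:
l = -8
B(O) = 226 + O
K = -272 (K = -8*34 = -272)
K/B(123/(-213)) = -272/(226 + 123/(-213)) = -272/(226 + 123*(-1/213)) = -272/(226 - 41/71) = -272/16005/71 = -272*71/16005 = -19312/16005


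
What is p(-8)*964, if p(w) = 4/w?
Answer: -482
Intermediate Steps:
p(-8)*964 = (4/(-8))*964 = (4*(-⅛))*964 = -½*964 = -482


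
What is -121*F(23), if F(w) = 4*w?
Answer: -11132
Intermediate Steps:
-121*F(23) = -484*23 = -121*92 = -11132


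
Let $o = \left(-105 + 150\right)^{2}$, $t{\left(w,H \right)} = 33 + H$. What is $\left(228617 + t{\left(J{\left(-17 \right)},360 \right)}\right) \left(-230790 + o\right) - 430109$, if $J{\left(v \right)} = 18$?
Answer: $-52389902759$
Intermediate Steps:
$o = 2025$ ($o = 45^{2} = 2025$)
$\left(228617 + t{\left(J{\left(-17 \right)},360 \right)}\right) \left(-230790 + o\right) - 430109 = \left(228617 + \left(33 + 360\right)\right) \left(-230790 + 2025\right) - 430109 = \left(228617 + 393\right) \left(-228765\right) - 430109 = 229010 \left(-228765\right) - 430109 = -52389472650 - 430109 = -52389902759$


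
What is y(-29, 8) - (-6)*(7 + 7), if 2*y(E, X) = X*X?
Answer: 116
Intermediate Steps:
y(E, X) = X**2/2 (y(E, X) = (X*X)/2 = X**2/2)
y(-29, 8) - (-6)*(7 + 7) = (1/2)*8**2 - (-6)*(7 + 7) = (1/2)*64 - (-6)*14 = 32 - 1*(-84) = 32 + 84 = 116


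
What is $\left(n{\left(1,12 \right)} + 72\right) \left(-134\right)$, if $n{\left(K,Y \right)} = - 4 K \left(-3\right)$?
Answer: $-11256$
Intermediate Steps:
$n{\left(K,Y \right)} = 12 K$
$\left(n{\left(1,12 \right)} + 72\right) \left(-134\right) = \left(12 \cdot 1 + 72\right) \left(-134\right) = \left(12 + 72\right) \left(-134\right) = 84 \left(-134\right) = -11256$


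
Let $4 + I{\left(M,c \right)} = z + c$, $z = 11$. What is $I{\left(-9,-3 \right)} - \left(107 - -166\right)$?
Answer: $-269$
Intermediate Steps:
$I{\left(M,c \right)} = 7 + c$ ($I{\left(M,c \right)} = -4 + \left(11 + c\right) = 7 + c$)
$I{\left(-9,-3 \right)} - \left(107 - -166\right) = \left(7 - 3\right) - \left(107 - -166\right) = 4 - \left(107 + 166\right) = 4 - 273 = -269$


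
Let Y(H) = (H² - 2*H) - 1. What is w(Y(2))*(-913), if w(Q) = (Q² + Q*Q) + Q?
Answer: -913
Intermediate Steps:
Y(H) = -1 + H² - 2*H
w(Q) = Q + 2*Q² (w(Q) = (Q² + Q²) + Q = 2*Q² + Q = Q + 2*Q²)
w(Y(2))*(-913) = ((-1 + 2² - 2*2)*(1 + 2*(-1 + 2² - 2*2)))*(-913) = ((-1 + 4 - 4)*(1 + 2*(-1 + 4 - 4)))*(-913) = -(1 + 2*(-1))*(-913) = -(1 - 2)*(-913) = -1*(-1)*(-913) = 1*(-913) = -913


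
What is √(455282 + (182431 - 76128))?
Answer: √561585 ≈ 749.39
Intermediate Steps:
√(455282 + (182431 - 76128)) = √(455282 + 106303) = √561585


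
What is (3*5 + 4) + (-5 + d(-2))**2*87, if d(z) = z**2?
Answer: 106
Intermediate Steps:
(3*5 + 4) + (-5 + d(-2))**2*87 = (3*5 + 4) + (-5 + (-2)**2)**2*87 = (15 + 4) + (-5 + 4)**2*87 = 19 + (-1)**2*87 = 19 + 1*87 = 19 + 87 = 106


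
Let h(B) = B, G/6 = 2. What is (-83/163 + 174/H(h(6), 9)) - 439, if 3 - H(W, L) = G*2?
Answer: -510934/1141 ≈ -447.79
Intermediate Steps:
G = 12 (G = 6*2 = 12)
H(W, L) = -21 (H(W, L) = 3 - 12*2 = 3 - 1*24 = 3 - 24 = -21)
(-83/163 + 174/H(h(6), 9)) - 439 = (-83/163 + 174/(-21)) - 439 = (-83*1/163 + 174*(-1/21)) - 439 = (-83/163 - 58/7) - 439 = -10035/1141 - 439 = -510934/1141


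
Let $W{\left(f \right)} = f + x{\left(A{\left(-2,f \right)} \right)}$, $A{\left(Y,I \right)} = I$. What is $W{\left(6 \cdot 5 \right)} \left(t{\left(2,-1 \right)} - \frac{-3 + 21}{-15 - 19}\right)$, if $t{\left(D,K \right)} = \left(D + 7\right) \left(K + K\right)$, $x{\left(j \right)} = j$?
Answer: $- \frac{17820}{17} \approx -1048.2$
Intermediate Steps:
$t{\left(D,K \right)} = 2 K \left(7 + D\right)$ ($t{\left(D,K \right)} = \left(7 + D\right) 2 K = 2 K \left(7 + D\right)$)
$W{\left(f \right)} = 2 f$ ($W{\left(f \right)} = f + f = 2 f$)
$W{\left(6 \cdot 5 \right)} \left(t{\left(2,-1 \right)} - \frac{-3 + 21}{-15 - 19}\right) = 2 \cdot 6 \cdot 5 \left(2 \left(-1\right) \left(7 + 2\right) - \frac{-3 + 21}{-15 - 19}\right) = 2 \cdot 30 \left(2 \left(-1\right) 9 - \frac{18}{-34}\right) = 60 \left(-18 - 18 \left(- \frac{1}{34}\right)\right) = 60 \left(-18 - - \frac{9}{17}\right) = 60 \left(-18 + \frac{9}{17}\right) = 60 \left(- \frac{297}{17}\right) = - \frac{17820}{17}$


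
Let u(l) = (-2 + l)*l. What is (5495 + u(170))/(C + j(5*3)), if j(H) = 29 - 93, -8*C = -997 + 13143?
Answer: -136220/6329 ≈ -21.523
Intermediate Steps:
u(l) = l*(-2 + l)
C = -6073/4 (C = -(-997 + 13143)/8 = -⅛*12146 = -6073/4 ≈ -1518.3)
j(H) = -64
(5495 + u(170))/(C + j(5*3)) = (5495 + 170*(-2 + 170))/(-6073/4 - 64) = (5495 + 170*168)/(-6329/4) = (5495 + 28560)*(-4/6329) = 34055*(-4/6329) = -136220/6329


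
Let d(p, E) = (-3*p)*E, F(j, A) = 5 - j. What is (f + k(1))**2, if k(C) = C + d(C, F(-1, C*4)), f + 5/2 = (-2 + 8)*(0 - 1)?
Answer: 2601/4 ≈ 650.25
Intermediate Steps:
f = -17/2 (f = -5/2 + (-2 + 8)*(0 - 1) = -5/2 + 6*(-1) = -5/2 - 6 = -17/2 ≈ -8.5000)
d(p, E) = -3*E*p
k(C) = -17*C (k(C) = C - 3*(5 - 1*(-1))*C = C - 3*(5 + 1)*C = C - 3*6*C = C - 18*C = -17*C)
(f + k(1))**2 = (-17/2 - 17*1)**2 = (-17/2 - 17)**2 = (-51/2)**2 = 2601/4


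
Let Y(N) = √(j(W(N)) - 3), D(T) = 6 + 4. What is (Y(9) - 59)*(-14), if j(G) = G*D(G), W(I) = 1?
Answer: 826 - 14*√7 ≈ 788.96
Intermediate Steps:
D(T) = 10
j(G) = 10*G (j(G) = G*10 = 10*G)
Y(N) = √7 (Y(N) = √(10*1 - 3) = √(10 - 3) = √7)
(Y(9) - 59)*(-14) = (√7 - 59)*(-14) = (-59 + √7)*(-14) = 826 - 14*√7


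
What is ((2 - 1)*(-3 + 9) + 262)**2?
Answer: 71824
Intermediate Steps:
((2 - 1)*(-3 + 9) + 262)**2 = (1*6 + 262)**2 = (6 + 262)**2 = 268**2 = 71824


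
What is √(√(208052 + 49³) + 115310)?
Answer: √(115310 + 9*√4021) ≈ 340.41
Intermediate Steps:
√(√(208052 + 49³) + 115310) = √(√(208052 + 117649) + 115310) = √(√325701 + 115310) = √(9*√4021 + 115310) = √(115310 + 9*√4021)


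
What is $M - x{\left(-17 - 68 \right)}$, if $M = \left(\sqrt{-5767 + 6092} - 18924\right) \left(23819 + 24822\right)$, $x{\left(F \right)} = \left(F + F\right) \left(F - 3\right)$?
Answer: $-920497244 + 243205 \sqrt{13} \approx -9.1962 \cdot 10^{8}$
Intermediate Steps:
$x{\left(F \right)} = 2 F \left(-3 + F\right)$
$M = -920482284 + 243205 \sqrt{13}$ ($M = \left(\sqrt{325} - 18924\right) 48641 = \left(5 \sqrt{13} - 18924\right) 48641 = \left(-18924 + 5 \sqrt{13}\right) 48641 = -920482284 + 243205 \sqrt{13} \approx -9.1961 \cdot 10^{8}$)
$M - x{\left(-17 - 68 \right)} = \left(-920482284 + 243205 \sqrt{13}\right) - 2 \left(-17 - 68\right) \left(-3 - 85\right) = \left(-920482284 + 243205 \sqrt{13}\right) - 2 \left(-85\right) \left(-3 - 85\right) = \left(-920482284 + 243205 \sqrt{13}\right) - 2 \left(-85\right) \left(-88\right) = \left(-920482284 + 243205 \sqrt{13}\right) - 14960 = -920497244 + 243205 \sqrt{13}$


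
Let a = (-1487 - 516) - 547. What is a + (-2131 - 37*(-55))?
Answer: -2646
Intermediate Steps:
a = -2550 (a = -2003 - 547 = -2550)
a + (-2131 - 37*(-55)) = -2550 + (-2131 - 37*(-55)) = -2550 + (-2131 + 2035) = -2550 - 96 = -2646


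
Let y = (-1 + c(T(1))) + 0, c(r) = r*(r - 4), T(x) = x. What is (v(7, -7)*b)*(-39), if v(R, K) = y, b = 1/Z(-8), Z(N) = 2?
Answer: 78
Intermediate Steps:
c(r) = r*(-4 + r)
b = 1/2 ≈ 0.50000
y = -4 (y = (-1 + 1*(-4 + 1)) + 0 = (-1 + 1*(-3)) + 0 = (-1 - 3) + 0 = -4 + 0 = -4)
v(R, K) = -4
(v(7, -7)*b)*(-39) = -4*1/2*(-39) = -2*(-39) = 78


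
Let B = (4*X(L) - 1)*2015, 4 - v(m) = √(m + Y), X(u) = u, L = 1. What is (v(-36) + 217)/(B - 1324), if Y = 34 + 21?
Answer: 221/4721 - √19/4721 ≈ 0.045889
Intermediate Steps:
Y = 55
v(m) = 4 - √(55 + m) (v(m) = 4 - √(m + 55) = 4 - √(55 + m))
B = 6045 (B = (4*1 - 1)*2015 = (4 - 1)*2015 = 3*2015 = 6045)
(v(-36) + 217)/(B - 1324) = ((4 - √(55 - 36)) + 217)/(6045 - 1324) = ((4 - √19) + 217)/4721 = (221 - √19)*(1/4721) = 221/4721 - √19/4721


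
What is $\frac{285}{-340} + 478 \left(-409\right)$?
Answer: $- \frac{13294193}{68} \approx -1.955 \cdot 10^{5}$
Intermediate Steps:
$\frac{285}{-340} + 478 \left(-409\right) = 285 \left(- \frac{1}{340}\right) - 195502 = - \frac{57}{68} - 195502 = - \frac{13294193}{68}$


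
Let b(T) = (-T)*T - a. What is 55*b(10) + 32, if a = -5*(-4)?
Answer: -6568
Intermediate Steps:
a = 20
b(T) = -20 - T² (b(T) = (-T)*T - 1*20 = -T² - 20 = -20 - T²)
55*b(10) + 32 = 55*(-20 - 1*10²) + 32 = 55*(-20 - 1*100) + 32 = 55*(-20 - 100) + 32 = 55*(-120) + 32 = -6600 + 32 = -6568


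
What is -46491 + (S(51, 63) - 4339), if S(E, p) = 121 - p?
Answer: -50772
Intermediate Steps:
-46491 + (S(51, 63) - 4339) = -46491 + ((121 - 1*63) - 4339) = -46491 + ((121 - 63) - 4339) = -46491 + (58 - 4339) = -46491 - 4281 = -50772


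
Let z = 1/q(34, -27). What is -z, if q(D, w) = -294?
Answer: 1/294 ≈ 0.0034014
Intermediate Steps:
z = -1/294 (z = 1/(-294) = -1/294 ≈ -0.0034014)
-z = -1*(-1/294) = 1/294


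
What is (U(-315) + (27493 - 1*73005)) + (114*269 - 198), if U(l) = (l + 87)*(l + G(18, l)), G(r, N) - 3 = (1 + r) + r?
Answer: 47656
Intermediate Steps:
G(r, N) = 4 + 2*r (G(r, N) = 3 + ((1 + r) + r) = 3 + (1 + 2*r) = 4 + 2*r)
U(l) = (40 + l)*(87 + l) (U(l) = (l + 87)*(l + (4 + 2*18)) = (87 + l)*(l + (4 + 36)) = (87 + l)*(l + 40) = (87 + l)*(40 + l) = (40 + l)*(87 + l))
(U(-315) + (27493 - 1*73005)) + (114*269 - 198) = ((3480 + (-315)² + 127*(-315)) + (27493 - 1*73005)) + (114*269 - 198) = ((3480 + 99225 - 40005) + (27493 - 73005)) + (30666 - 198) = (62700 - 45512) + 30468 = 17188 + 30468 = 47656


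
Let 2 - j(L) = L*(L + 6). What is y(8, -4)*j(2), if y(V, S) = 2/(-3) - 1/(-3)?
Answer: 14/3 ≈ 4.6667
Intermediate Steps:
j(L) = 2 - L*(6 + L) (j(L) = 2 - L*(L + 6) = 2 - L*(6 + L))
y(V, S) = -1/3 (y(V, S) = 2*(-1/3) - 1*(-1/3) = -2/3 + 1/3 = -1/3)
y(8, -4)*j(2) = -(2 - 1*2**2 - 6*2)/3 = -(2 - 1*4 - 12)/3 = -(2 - 4 - 12)/3 = -1/3*(-14) = 14/3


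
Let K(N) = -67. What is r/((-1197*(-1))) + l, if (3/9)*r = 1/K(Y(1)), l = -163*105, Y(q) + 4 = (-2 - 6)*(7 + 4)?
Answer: -457535296/26733 ≈ -17115.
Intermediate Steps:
Y(q) = -92 (Y(q) = -4 + (-2 - 6)*(7 + 4) = -4 - 8*11 = -4 - 88 = -92)
l = -17115
r = -3/67 (r = 3/(-67) = 3*(-1/67) = -3/67 ≈ -0.044776)
r/((-1197*(-1))) + l = -3/(67*((-1197*(-1)))) - 17115 = -3/67/1197 - 17115 = -3/67*1/1197 - 17115 = -1/26733 - 17115 = -457535296/26733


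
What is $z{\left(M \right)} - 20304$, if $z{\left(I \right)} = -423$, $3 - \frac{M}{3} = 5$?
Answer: $-20727$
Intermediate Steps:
$M = -6$ ($M = 9 - 15 = -6$)
$z{\left(M \right)} - 20304 = -423 - 20304 = -20727$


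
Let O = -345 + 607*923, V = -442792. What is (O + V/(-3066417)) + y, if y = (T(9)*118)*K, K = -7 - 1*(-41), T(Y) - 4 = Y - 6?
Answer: 1803053638792/3066417 ≈ 5.8800e+5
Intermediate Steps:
T(Y) = -2 + Y (T(Y) = 4 + (Y - 6) = 4 + (-6 + Y) = -2 + Y)
K = 34 (K = -7 + 41 = 34)
O = 559916 (O = -345 + 560261 = 559916)
y = 28084 (y = ((-2 + 9)*118)*34 = (7*118)*34 = 826*34 = 28084)
(O + V/(-3066417)) + y = (559916 - 442792/(-3066417)) + 28084 = (559916 - 442792*(-1/3066417)) + 28084 = (559916 + 442792/3066417) + 28084 = 1716936383764/3066417 + 28084 = 1803053638792/3066417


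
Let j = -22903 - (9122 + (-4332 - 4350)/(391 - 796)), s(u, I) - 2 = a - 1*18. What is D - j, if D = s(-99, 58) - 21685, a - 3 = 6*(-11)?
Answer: 1388129/135 ≈ 10282.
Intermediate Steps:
a = -63 (a = 3 + 6*(-11) = 3 - 66 = -63)
s(u, I) = -79 (s(u, I) = 2 + (-63 - 1*18) = 2 + (-63 - 18) = 2 - 81 = -79)
D = -21764 (D = -79 - 21685 = -21764)
j = -4326269/135 (j = -22903 - (9122 - 8682/(-405)) = -22903 - (9122 - 8682*(-1/405)) = -22903 - (9122 + 2894/135) = -22903 - 1*1234364/135 = -22903 - 1234364/135 = -4326269/135 ≈ -32046.)
D - j = -21764 - 1*(-4326269/135) = -21764 + 4326269/135 = 1388129/135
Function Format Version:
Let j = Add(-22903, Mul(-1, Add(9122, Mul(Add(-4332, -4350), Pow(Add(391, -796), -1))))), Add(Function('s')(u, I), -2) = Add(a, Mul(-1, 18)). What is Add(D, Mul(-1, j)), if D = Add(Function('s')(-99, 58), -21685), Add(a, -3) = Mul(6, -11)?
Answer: Rational(1388129, 135) ≈ 10282.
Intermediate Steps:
a = -63 (a = Add(3, Mul(6, -11)) = Add(3, -66) = -63)
Function('s')(u, I) = -79 (Function('s')(u, I) = Add(2, Add(-63, Mul(-1, 18))) = Add(2, Add(-63, -18)) = Add(2, -81) = -79)
D = -21764 (D = Add(-79, -21685) = -21764)
j = Rational(-4326269, 135) (j = Add(-22903, Mul(-1, Add(9122, Mul(-8682, Pow(-405, -1))))) = Add(-22903, Mul(-1, Add(9122, Mul(-8682, Rational(-1, 405))))) = Add(-22903, Mul(-1, Add(9122, Rational(2894, 135)))) = Add(-22903, Mul(-1, Rational(1234364, 135))) = Add(-22903, Rational(-1234364, 135)) = Rational(-4326269, 135) ≈ -32046.)
Add(D, Mul(-1, j)) = Add(-21764, Mul(-1, Rational(-4326269, 135))) = Add(-21764, Rational(4326269, 135)) = Rational(1388129, 135)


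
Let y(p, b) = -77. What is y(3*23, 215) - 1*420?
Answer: -497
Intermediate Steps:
y(3*23, 215) - 1*420 = -77 - 1*420 = -77 - 420 = -497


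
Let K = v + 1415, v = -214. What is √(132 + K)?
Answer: √1333 ≈ 36.510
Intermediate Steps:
K = 1201 (K = -214 + 1415 = 1201)
√(132 + K) = √(132 + 1201) = √1333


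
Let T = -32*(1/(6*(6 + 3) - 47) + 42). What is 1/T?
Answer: -7/9440 ≈ -0.00074153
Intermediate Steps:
T = -9440/7 (T = -32*(1/(6*9 - 47) + 42) = -32*(1/(54 - 47) + 42) = -32*(1/7 + 42) = -32*(⅐ + 42) = -32*295/7 = -9440/7 ≈ -1348.6)
1/T = 1/(-9440/7) = -7/9440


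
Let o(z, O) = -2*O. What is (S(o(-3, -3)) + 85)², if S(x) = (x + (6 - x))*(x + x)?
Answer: 24649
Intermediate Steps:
S(x) = 12*x (S(x) = 6*(2*x) = 12*x)
(S(o(-3, -3)) + 85)² = (12*(-2*(-3)) + 85)² = (12*6 + 85)² = (72 + 85)² = 157² = 24649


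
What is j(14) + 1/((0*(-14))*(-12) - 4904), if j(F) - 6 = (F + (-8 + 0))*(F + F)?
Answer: 853295/4904 ≈ 174.00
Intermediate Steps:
j(F) = 6 + 2*F*(-8 + F) (j(F) = 6 + (F + (-8 + 0))*(F + F) = 6 + (F - 8)*(2*F) = 6 + (-8 + F)*(2*F) = 6 + 2*F*(-8 + F))
j(14) + 1/((0*(-14))*(-12) - 4904) = (6 - 16*14 + 2*14²) + 1/((0*(-14))*(-12) - 4904) = (6 - 224 + 2*196) + 1/(0*(-12) - 4904) = (6 - 224 + 392) + 1/(0 - 4904) = 174 + 1/(-4904) = 174 - 1/4904 = 853295/4904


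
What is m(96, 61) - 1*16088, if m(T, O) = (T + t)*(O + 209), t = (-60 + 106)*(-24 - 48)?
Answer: -884408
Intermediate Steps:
t = -3312 (t = 46*(-72) = -3312)
m(T, O) = (-3312 + T)*(209 + O) (m(T, O) = (T - 3312)*(O + 209) = (-3312 + T)*(209 + O))
m(96, 61) - 1*16088 = (-692208 - 3312*61 + 209*96 + 61*96) - 1*16088 = (-692208 - 202032 + 20064 + 5856) - 16088 = -868320 - 16088 = -884408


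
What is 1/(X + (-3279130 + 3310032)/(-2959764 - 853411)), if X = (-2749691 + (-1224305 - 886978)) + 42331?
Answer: -3813175/18374329052427 ≈ -2.0753e-7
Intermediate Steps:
X = -4818643 (X = (-2749691 - 2111283) + 42331 = -4860974 + 42331 = -4818643)
1/(X + (-3279130 + 3310032)/(-2959764 - 853411)) = 1/(-4818643 + (-3279130 + 3310032)/(-2959764 - 853411)) = 1/(-4818643 + 30902/(-3813175)) = 1/(-4818643 + 30902*(-1/3813175)) = 1/(-4818643 - 30902/3813175) = 1/(-18374329052427/3813175) = -3813175/18374329052427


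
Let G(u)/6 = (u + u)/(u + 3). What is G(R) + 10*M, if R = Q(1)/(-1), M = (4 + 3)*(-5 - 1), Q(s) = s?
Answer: -426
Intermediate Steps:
M = -42 (M = 7*(-6) = -42)
R = -1 (R = 1/(-1) = 1*(-1) = -1)
G(u) = 12*u/(3 + u) (G(u) = 6*((u + u)/(u + 3)) = 6*((2*u)/(3 + u)) = 6*(2*u/(3 + u)) = 12*u/(3 + u))
G(R) + 10*M = 12*(-1)/(3 - 1) + 10*(-42) = 12*(-1)/2 - 420 = 12*(-1)*(½) - 420 = -6 - 420 = -426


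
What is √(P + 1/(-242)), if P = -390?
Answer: I*√188762/22 ≈ 19.749*I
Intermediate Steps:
√(P + 1/(-242)) = √(-390 + 1/(-242)) = √(-390 - 1/242) = √(-94381/242) = I*√188762/22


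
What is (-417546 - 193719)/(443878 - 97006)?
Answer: -203755/115624 ≈ -1.7622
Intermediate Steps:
(-417546 - 193719)/(443878 - 97006) = -611265/346872 = -611265*1/346872 = -203755/115624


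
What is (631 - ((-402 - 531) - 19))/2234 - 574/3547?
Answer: 4332585/7923998 ≈ 0.54677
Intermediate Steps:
(631 - ((-402 - 531) - 19))/2234 - 574/3547 = (631 - (-933 - 19))*(1/2234) - 574*1/3547 = (631 - 1*(-952))*(1/2234) - 574/3547 = (631 + 952)*(1/2234) - 574/3547 = 1583*(1/2234) - 574/3547 = 1583/2234 - 574/3547 = 4332585/7923998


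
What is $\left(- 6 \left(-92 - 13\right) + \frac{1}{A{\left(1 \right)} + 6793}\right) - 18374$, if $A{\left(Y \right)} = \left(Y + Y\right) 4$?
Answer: $- \frac{120676943}{6801} \approx -17744.0$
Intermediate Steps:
$A{\left(Y \right)} = 8 Y$ ($A{\left(Y \right)} = 2 Y 4 = 8 Y$)
$\left(- 6 \left(-92 - 13\right) + \frac{1}{A{\left(1 \right)} + 6793}\right) - 18374 = \left(- 6 \left(-92 - 13\right) + \frac{1}{8 \cdot 1 + 6793}\right) - 18374 = \left(\left(-6\right) \left(-105\right) + \frac{1}{8 + 6793}\right) - 18374 = \left(630 + \frac{1}{6801}\right) - 18374 = \frac{4284631}{6801} - 18374 = - \frac{120676943}{6801}$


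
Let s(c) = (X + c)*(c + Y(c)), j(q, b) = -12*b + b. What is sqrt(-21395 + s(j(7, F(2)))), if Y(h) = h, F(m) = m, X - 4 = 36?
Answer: I*sqrt(22187) ≈ 148.95*I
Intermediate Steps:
X = 40 (X = 4 + 36 = 40)
j(q, b) = -11*b
s(c) = 2*c*(40 + c) (s(c) = (40 + c)*(c + c) = (40 + c)*(2*c) = 2*c*(40 + c))
sqrt(-21395 + s(j(7, F(2)))) = sqrt(-21395 + 2*(-11*2)*(40 - 11*2)) = sqrt(-21395 + 2*(-22)*(40 - 22)) = sqrt(-21395 + 2*(-22)*18) = sqrt(-21395 - 792) = sqrt(-22187) = I*sqrt(22187)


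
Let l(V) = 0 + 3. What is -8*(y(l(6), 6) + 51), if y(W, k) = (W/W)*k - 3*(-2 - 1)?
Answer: -528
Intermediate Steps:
l(V) = 3
y(W, k) = 9 + k (y(W, k) = 1*k - 3*(-3) = k + 9 = 9 + k)
-8*(y(l(6), 6) + 51) = -8*((9 + 6) + 51) = -8*(15 + 51) = -8*66 = -528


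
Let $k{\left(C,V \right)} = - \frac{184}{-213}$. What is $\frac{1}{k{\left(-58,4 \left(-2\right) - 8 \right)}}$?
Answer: $\frac{213}{184} \approx 1.1576$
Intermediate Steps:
$k{\left(C,V \right)} = \frac{184}{213}$ ($k{\left(C,V \right)} = \left(-184\right) \left(- \frac{1}{213}\right) = \frac{184}{213}$)
$\frac{1}{k{\left(-58,4 \left(-2\right) - 8 \right)}} = \frac{1}{\frac{184}{213}} = \frac{213}{184}$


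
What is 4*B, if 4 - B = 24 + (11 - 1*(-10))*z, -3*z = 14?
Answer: 312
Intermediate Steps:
z = -14/3 (z = -⅓*14 = -14/3 ≈ -4.6667)
B = 78 (B = 4 - (24 + (11 - 1*(-10))*(-14/3)) = 4 - (24 + (11 + 10)*(-14/3)) = 4 - (24 + 21*(-14/3)) = 4 - (24 - 98) = 4 - 1*(-74) = 4 + 74 = 78)
4*B = 4*78 = 312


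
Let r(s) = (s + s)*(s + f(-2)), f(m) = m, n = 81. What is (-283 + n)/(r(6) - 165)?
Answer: 202/117 ≈ 1.7265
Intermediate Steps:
r(s) = 2*s*(-2 + s) (r(s) = (s + s)*(s - 2) = (2*s)*(-2 + s) = 2*s*(-2 + s))
(-283 + n)/(r(6) - 165) = (-283 + 81)/(2*6*(-2 + 6) - 165) = -202/(2*6*4 - 165) = -202/(48 - 165) = -202/(-117) = -202*(-1/117) = 202/117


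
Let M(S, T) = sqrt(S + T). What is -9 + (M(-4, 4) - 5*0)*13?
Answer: -9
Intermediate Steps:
-9 + (M(-4, 4) - 5*0)*13 = -9 + (sqrt(-4 + 4) - 5*0)*13 = -9 + (sqrt(0) + 0)*13 = -9 + (0 + 0)*13 = -9 + 0*13 = -9 + 0 = -9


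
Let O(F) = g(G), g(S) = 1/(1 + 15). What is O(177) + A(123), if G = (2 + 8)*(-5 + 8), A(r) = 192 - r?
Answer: 1105/16 ≈ 69.063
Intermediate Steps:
G = 30 (G = 10*3 = 30)
g(S) = 1/16
O(F) = 1/16
O(177) + A(123) = 1/16 + (192 - 1*123) = 1/16 + (192 - 123) = 1/16 + 69 = 1105/16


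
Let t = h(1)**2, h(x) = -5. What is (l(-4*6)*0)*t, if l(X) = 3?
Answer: 0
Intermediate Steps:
t = 25 (t = (-5)**2 = 25)
(l(-4*6)*0)*t = (3*0)*25 = 0*25 = 0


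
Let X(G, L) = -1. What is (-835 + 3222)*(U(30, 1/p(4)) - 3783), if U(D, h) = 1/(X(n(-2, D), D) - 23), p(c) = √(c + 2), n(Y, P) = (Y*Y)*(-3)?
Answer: -216722891/24 ≈ -9.0301e+6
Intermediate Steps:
n(Y, P) = -3*Y² (n(Y, P) = Y²*(-3) = -3*Y²)
p(c) = √(2 + c)
U(D, h) = -1/24 (U(D, h) = 1/(-1 - 23) = 1/(-24) = -1/24)
(-835 + 3222)*(U(30, 1/p(4)) - 3783) = (-835 + 3222)*(-1/24 - 3783) = 2387*(-90793/24) = -216722891/24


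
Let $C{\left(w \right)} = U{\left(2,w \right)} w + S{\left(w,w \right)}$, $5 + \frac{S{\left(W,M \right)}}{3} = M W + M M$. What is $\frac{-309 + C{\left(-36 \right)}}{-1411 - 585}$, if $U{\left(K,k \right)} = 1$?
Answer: $- \frac{1854}{499} \approx -3.7154$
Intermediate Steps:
$S{\left(W,M \right)} = -15 + 3 M^{2} + 3 M W$ ($S{\left(W,M \right)} = -15 + 3 \left(M W + M M\right) = -15 + 3 \left(M W + M^{2}\right) = -15 + 3 \left(M^{2} + M W\right) = -15 + \left(3 M^{2} + 3 M W\right) = -15 + 3 M^{2} + 3 M W$)
$C{\left(w \right)} = -15 + w + 6 w^{2}$ ($C{\left(w \right)} = 1 w + \left(-15 + 3 w^{2} + 3 w w\right) = w + \left(-15 + 3 w^{2} + 3 w^{2}\right) = w + \left(-15 + 6 w^{2}\right) = -15 + w + 6 w^{2}$)
$\frac{-309 + C{\left(-36 \right)}}{-1411 - 585} = \frac{-309 - \left(51 - 7776\right)}{-1411 - 585} = \frac{-309 - -7725}{-1996} = \left(-309 - -7725\right) \left(- \frac{1}{1996}\right) = \left(-309 + 7725\right) \left(- \frac{1}{1996}\right) = 7416 \left(- \frac{1}{1996}\right) = - \frac{1854}{499}$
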